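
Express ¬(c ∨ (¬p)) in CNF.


Step 1: Apply De Morgan: ¬(c ∨ (¬p)) = ¬c ∧ ¬(¬p).
Step 2: Eliminate any double negations (¬¬X = X).

(¬c) ∧ p


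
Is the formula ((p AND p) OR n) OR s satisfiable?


Search for a satisfying assignment over {n, p, s}.
Try n=T, p=F, s=F: the formula evaluates to T.
A satisfying assignment exists.

Satisfiable.


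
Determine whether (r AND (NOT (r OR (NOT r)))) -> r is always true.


Build the truth table over {r}:
r | φ
-----
F | T
T | T
Every row evaluates to true.

Yes, it is a tautology.


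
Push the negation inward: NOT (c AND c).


De Morgan: the negation of a conjunction is the disjunction of the negations.
Distribute NOT across AND, flipping it to OR, and negate each literal.

(NOT c) OR (NOT c)


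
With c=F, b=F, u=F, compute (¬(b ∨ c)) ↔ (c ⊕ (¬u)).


Substitute c=F, b=F, u=F:
b ∨ c = F ∨ F = F
¬(b ∨ c) = T
¬u = T
c ⊕ (¬u) = F ⊕ T = T
(¬(b ∨ c)) ↔ (c ⊕ (¬u)) = T ↔ T = T

T


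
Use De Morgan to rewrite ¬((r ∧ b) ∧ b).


De Morgan: the negation of a conjunction is the disjunction of the negations.
Distribute ¬ across ∧, flipping it to ∨, and negate each literal.

((¬r) ∨ (¬b)) ∨ (¬b)


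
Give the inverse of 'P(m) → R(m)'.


The inverse of (P → Q) is (¬P → ¬Q). It is equivalent to the converse, not to the original.
Here P = 'P(m)' and Q = 'R(m)'.

If not (P(m)), then not (R(m)).


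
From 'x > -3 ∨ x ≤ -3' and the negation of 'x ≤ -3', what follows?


Disjunctive syllogism: from (P ∨ Q) and ¬P, infer Q.
One disjunct, 'x ≤ -3', is ruled out; the other must hold.

x > -3


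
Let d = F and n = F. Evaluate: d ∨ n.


Disjunction is false only when both operands are false.
Substitute: d=F, n=F.
F ∨ F evaluates to F.

F


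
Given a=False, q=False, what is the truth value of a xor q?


Exclusive or is true when exactly one operand is true.
Substitute: a=False, q=False.
False xor False evaluates to False.

False


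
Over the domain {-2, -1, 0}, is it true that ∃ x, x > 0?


Evaluate the predicate on each element: -2:F, -1:F, 0:F.
No element satisfies the predicate.

F


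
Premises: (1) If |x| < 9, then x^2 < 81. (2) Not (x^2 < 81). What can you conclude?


Modus tollens: from (P → Q) and ¬Q, infer ¬P.
Q = 'x^2 < 81' is denied; since P → Q, P must also fail.

Not (|x| < 9).


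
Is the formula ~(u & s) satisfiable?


Search for a satisfying assignment over {s, u}.
Try s=False, u=False: the formula evaluates to True.
A satisfying assignment exists.

Satisfiable.


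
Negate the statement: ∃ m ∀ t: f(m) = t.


Negation flips each quantifier (∀↔∃) and negates the inner predicate.
¬(∃ m ∀ t: φ) = ∀ m ∃ t: ¬φ.

∀ m ∃ t: ¬(f(m) = t)


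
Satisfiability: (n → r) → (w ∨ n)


Search for a satisfying assignment over {n, r, w}.
Try n=T, r=F, w=F: the formula evaluates to T.
A satisfying assignment exists.

Satisfiable.


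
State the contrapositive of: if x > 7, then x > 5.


The contrapositive of (P → Q) is (¬Q → ¬P); it is logically equivalent to the original.
Here P = 'x > 7' and Q = 'x > 5'.

If not (x > 5), then not (x > 7).


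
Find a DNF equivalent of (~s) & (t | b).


Step 1: Distribute ∧ over ∨: (¬s) ∧ (t ∨ b) = ((¬s) ∧ t) ∨ ((¬s) ∧ b).

((~s) & t) | ((~s) & b)


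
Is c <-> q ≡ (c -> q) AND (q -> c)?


Compare truth tables:
c | q | φ | ψ
-------------
F | F | T | T
T | F | F | F
F | T | F | F
T | T | T | T
The columns φ and ψ agree on every row.

Yes, they are logically equivalent.


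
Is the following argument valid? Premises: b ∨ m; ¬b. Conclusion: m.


This matches the form of disjunctive syllogism: the conclusion follows in every model of the premises.

Valid.


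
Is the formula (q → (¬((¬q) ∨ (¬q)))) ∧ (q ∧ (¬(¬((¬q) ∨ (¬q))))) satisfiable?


Check all 2 assignments over {q}:
q | φ
-----
F | F
T | F
No assignment makes the formula true.

Unsatisfiable.


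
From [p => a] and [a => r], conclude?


Hypothetical syllogism: from (P → Q) and (Q → R), infer (P → R).
Chain the two implications through the shared middle term 'a'.

p => r


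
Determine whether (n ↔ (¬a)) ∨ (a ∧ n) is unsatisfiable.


Truth table over {a, n}:
a | n | φ
---------
F | F | F
T | F | T
F | T | T
T | T | T
Satisfying assignment at row 2: a=T, n=F gives T.

No, it is not a contradiction.


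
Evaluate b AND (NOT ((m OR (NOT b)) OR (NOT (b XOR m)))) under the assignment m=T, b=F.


Substitute m=T, b=F:
NOT b = T
m OR (NOT b) = T OR T = T
b XOR m = F XOR T = T
NOT (b XOR m) = F
(m OR (NOT b)) OR (NOT (b XOR m)) = T OR F = T
NOT ((m OR (NOT b)) OR (NOT (b XOR m))) = F
b AND (NOT ((m OR (NOT b)) OR (NOT (b XOR m)))) = F AND F = F

F


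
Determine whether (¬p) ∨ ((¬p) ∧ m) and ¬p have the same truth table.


Compare truth tables:
m | p | φ | ψ
-------------
F | F | T | T
T | F | T | T
F | T | F | F
T | T | F | F
The columns φ and ψ agree on every row.

Yes, they are logically equivalent.


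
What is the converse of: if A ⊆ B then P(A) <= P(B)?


The converse of (P → Q) is (Q → P). It is not in general equivalent to the original.
Here P = 'A ⊆ B' and Q = 'P(A) <= P(B)'.

If P(A) <= P(B), then A ⊆ B.


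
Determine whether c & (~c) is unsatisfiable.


Truth table over {c}:
c | φ
-----
False | False
True | False
Every row is false.

Yes, it is a contradiction.


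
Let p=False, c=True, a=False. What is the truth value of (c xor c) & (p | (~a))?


Substitute p=False, c=True, a=False:
c xor c = True xor True = False
~a = True
p | (~a) = False | True = True
(c xor c) & (p | (~a)) = False & True = False

False


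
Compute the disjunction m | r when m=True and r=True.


Disjunction is false only when both operands are false.
Substitute: m=True, r=True.
True | True evaluates to True.

True


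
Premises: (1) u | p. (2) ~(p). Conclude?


Disjunctive syllogism: from (P ∨ Q) and ¬P, infer Q.
One disjunct, 'p', is ruled out; the other must hold.

u


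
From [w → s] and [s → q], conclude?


Hypothetical syllogism: from (P → Q) and (Q → R), infer (P → R).
Chain the two implications through the shared middle term 's'.

w → q


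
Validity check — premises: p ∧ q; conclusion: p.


This matches the form of conjunction elimination: the conclusion follows in every model of the premises.

Valid.


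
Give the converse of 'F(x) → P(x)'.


The converse of (P → Q) is (Q → P). It is not in general equivalent to the original.
Here P = 'F(x)' and Q = 'P(x)'.

If P(x), then F(x).


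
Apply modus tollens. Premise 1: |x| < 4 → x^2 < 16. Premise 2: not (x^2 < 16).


Modus tollens: from (P → Q) and ¬Q, infer ¬P.
Q = 'x^2 < 16' is denied; since P → Q, P must also fail.

Not (|x| < 4).


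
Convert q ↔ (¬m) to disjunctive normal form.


Step 1: q ↔ (¬m) is true exactly when both agree: (q ∧ (¬m)) ∨ (¬q ∧ ¬(¬m)).
Step 2: Eliminate any double negations (¬¬X = X).

(q ∧ (¬m)) ∨ ((¬q) ∧ m)


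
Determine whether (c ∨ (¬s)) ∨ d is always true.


Build the truth table over {c, d, s}:
c | d | s | φ
-------------
F | F | F | T
T | F | F | T
F | T | F | T
T | T | F | T
F | F | T | F
T | F | T | T
F | T | T | T
T | T | T | T
Counterexample at row 5: with c=F, d=F, s=T, the formula is F.

No, it is not a tautology.


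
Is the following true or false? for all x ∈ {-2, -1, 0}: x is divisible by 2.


Evaluate the predicate on each element: -2:T, -1:F, 0:T.
Counterexample x = -1 fails the predicate.

F


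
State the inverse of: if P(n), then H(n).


The inverse of (P → Q) is (¬P → ¬Q). It is equivalent to the converse, not to the original.
Here P = 'P(n)' and Q = 'H(n)'.

If not (P(n)), then not (H(n)).


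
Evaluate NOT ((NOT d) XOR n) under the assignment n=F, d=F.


Substitute n=F, d=F:
NOT d = T
(NOT d) XOR n = T XOR F = T
NOT ((NOT d) XOR n) = F

F


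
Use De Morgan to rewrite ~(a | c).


De Morgan: the negation of a disjunction is the conjunction of the negations.
Distribute ~ across |, flipping it to &, and negate each literal.

(~a) & (~c)


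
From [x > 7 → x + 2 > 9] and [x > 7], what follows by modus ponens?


Modus ponens: from (P → Q) and P, infer Q.
P = 'x > 7' is asserted, and P → Q holds, so Q follows.

x + 2 > 9.


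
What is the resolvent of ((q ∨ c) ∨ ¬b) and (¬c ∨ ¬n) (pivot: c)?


The clauses contain complementary literals c and ¬c.
Resolution eliminates this pair and disjoins the remaining literals (merging duplicates).

((¬b ∨ q) ∨ ¬n)


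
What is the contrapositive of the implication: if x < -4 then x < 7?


The contrapositive of (P → Q) is (¬Q → ¬P); it is logically equivalent to the original.
Here P = 'x < -4' and Q = 'x < 7'.

If not (x < 7), then not (x < -4).


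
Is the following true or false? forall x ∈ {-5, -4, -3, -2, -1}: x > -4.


Evaluate the predicate on each element: -5:False, -4:False, -3:True, -2:True, -1:True.
Counterexample x = -5 fails the predicate.

False


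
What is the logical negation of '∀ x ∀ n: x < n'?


Negation flips each quantifier (∀↔∃) and negates the inner predicate.
¬(∀ x ∀ n: φ) = ∃ x ∃ n: ¬φ.

∃ x ∃ n: ¬(x < n)


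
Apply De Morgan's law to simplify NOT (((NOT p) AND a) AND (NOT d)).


De Morgan: the negation of a conjunction is the disjunction of the negations.
Distribute NOT across AND, flipping it to OR, and negate each literal.

(p OR (NOT a)) OR d


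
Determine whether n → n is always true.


Build the truth table over {n}:
n | φ
-----
F | T
T | T
Every row evaluates to true.

Yes, it is a tautology.


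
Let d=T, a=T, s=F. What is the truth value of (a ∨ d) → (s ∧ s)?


Substitute d=T, a=T, s=F:
a ∨ d = T ∨ T = T
s ∧ s = F ∧ F = F
(a ∨ d) → (s ∧ s) = T → F = F

F


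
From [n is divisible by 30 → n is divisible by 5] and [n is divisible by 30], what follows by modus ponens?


Modus ponens: from (P → Q) and P, infer Q.
P = 'n is divisible by 30' is asserted, and P → Q holds, so Q follows.

n is divisible by 5.


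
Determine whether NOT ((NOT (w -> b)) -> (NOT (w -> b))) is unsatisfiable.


Truth table over {b, w}:
b | w | φ
---------
F | F | F
T | F | F
F | T | F
T | T | F
Every row is false.

Yes, it is a contradiction.


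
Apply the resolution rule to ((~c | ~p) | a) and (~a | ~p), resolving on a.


The clauses contain complementary literals a and ~a.
Resolution eliminates this pair and disjoins the remaining literals (merging duplicates).

(~c | ~p)


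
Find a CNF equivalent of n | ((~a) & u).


Step 1: Distribute ∨ over ∧: n ∨ ((¬a) ∧ u) = (n ∨ (¬a)) ∧ (n ∨ u).

(n | (~a)) & (n | u)


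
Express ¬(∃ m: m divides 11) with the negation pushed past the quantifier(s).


¬(∀ x: φ) = ∃ x: ¬φ, and ¬(∃ x: φ) = ∀ x: ¬φ.
Apply to the existential statement.

∀ m: ¬(m divides 11)


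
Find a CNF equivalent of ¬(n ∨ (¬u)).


Step 1: Apply De Morgan: ¬(n ∨ (¬u)) = ¬n ∧ ¬(¬u).
Step 2: Eliminate any double negations (¬¬X = X).

(¬n) ∧ u


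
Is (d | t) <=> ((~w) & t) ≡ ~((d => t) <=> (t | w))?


Compare truth tables:
d | t | w | φ | ψ
-----------------
False | False | False | True | True
True | False | False | False | False
False | True | False | True | False
True | True | False | True | False
False | False | True | True | False
True | False | True | False | True
False | True | True | False | False
True | True | True | False | False
They differ at row 3 (d=False, t=True, w=False): φ=True but ψ=False.

No, they are not logically equivalent.


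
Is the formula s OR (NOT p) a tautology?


Build the truth table over {p, s}:
p | s | φ
---------
F | F | T
T | F | F
F | T | T
T | T | T
Counterexample at row 2: with p=T, s=F, the formula is F.

No, it is not a tautology.


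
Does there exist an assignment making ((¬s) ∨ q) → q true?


Search for a satisfying assignment over {q, s}.
Try q=T, s=F: the formula evaluates to T.
A satisfying assignment exists.

Satisfiable.


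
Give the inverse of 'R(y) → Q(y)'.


The inverse of (P → Q) is (¬P → ¬Q). It is equivalent to the converse, not to the original.
Here P = 'R(y)' and Q = 'Q(y)'.

If not (R(y)), then not (Q(y)).


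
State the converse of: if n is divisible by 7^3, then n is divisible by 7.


The converse of (P → Q) is (Q → P). It is not in general equivalent to the original.
Here P = 'n is divisible by 7^3' and Q = 'n is divisible by 7'.

If n is divisible by 7, then n is divisible by 7^3.


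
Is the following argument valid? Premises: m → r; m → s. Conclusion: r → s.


This is (no valid rule). There exist truth assignments where the premises are all true but the conclusion is false.

Invalid.


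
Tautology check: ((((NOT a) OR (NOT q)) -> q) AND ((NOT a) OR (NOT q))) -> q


Build the truth table over {a, q}:
a | q | φ
---------
F | F | T
T | F | T
F | T | T
T | T | T
Every row evaluates to true.

Yes, it is a tautology.


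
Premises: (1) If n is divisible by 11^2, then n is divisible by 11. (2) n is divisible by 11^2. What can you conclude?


Modus ponens: from (P → Q) and P, infer Q.
P = 'n is divisible by 11^2' is asserted, and P → Q holds, so Q follows.

n is divisible by 11.


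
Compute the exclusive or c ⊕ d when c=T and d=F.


Exclusive or is true when exactly one operand is true.
Substitute: c=T, d=F.
T ⊕ F evaluates to T.

T


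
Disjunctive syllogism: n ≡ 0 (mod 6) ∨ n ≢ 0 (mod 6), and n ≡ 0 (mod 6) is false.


Disjunctive syllogism: from (P ∨ Q) and ¬P, infer Q.
One disjunct, 'n ≡ 0 (mod 6)', is ruled out; the other must hold.

n ≢ 0 (mod 6)


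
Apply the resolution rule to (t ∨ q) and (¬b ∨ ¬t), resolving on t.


The clauses contain complementary literals t and ¬t.
Resolution eliminates this pair and disjoins the remaining literals (merging duplicates).

(q ∨ ¬b)


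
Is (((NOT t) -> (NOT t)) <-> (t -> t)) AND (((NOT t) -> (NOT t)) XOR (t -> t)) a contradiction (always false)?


Truth table over {t}:
t | φ
-----
F | F
T | F
Every row is false.

Yes, it is a contradiction.


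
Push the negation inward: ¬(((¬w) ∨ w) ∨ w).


De Morgan: the negation of a disjunction is the conjunction of the negations.
Distribute ¬ across ∨, flipping it to ∧, and negate each literal.

(w ∧ (¬w)) ∧ (¬w)


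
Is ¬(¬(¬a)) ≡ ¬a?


Compare truth tables:
a | φ | ψ
---------
F | T | T
T | F | F
The columns φ and ψ agree on every row.

Yes, they are logically equivalent.


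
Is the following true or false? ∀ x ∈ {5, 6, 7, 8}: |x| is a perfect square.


Evaluate the predicate on each element: 5:F, 6:F, 7:F, 8:F.
Counterexample x = 5 fails the predicate.

F


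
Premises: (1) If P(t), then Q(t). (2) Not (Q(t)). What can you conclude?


Modus tollens: from (P → Q) and ¬Q, infer ¬P.
Q = 'Q(t)' is denied; since P → Q, P must also fail.

Not (P(t)).


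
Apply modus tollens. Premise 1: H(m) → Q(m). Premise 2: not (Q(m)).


Modus tollens: from (P → Q) and ¬Q, infer ¬P.
Q = 'Q(m)' is denied; since P → Q, P must also fail.

Not (H(m)).


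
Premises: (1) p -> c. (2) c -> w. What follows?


Hypothetical syllogism: from (P → Q) and (Q → R), infer (P → R).
Chain the two implications through the shared middle term 'c'.

p -> w


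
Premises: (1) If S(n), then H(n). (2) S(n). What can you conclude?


Modus ponens: from (P → Q) and P, infer Q.
P = 'S(n)' is asserted, and P → Q holds, so Q follows.

H(n).


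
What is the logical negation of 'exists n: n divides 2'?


¬(forall x: φ) = exists x: ¬φ, and ¬(exists x: φ) = forall x: ¬φ.
Apply to the existential statement.

forall n: ~(n divides 2)


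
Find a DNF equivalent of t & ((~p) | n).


Step 1: Distribute ∧ over ∨: t ∧ ((¬p) ∨ n) = (t ∧ (¬p)) ∨ (t ∧ n).

(t & (~p)) | (t & n)


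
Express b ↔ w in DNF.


Step 1: b ↔ w is true exactly when both agree: (b ∧ w) ∨ (¬b ∧ ¬w).

(b ∧ w) ∨ ((¬b) ∧ (¬w))


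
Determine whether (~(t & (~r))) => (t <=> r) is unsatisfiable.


Truth table over {r, t}:
r | t | φ
---------
False | False | True
True | False | False
False | True | True
True | True | True
Satisfying assignment at row 1: r=False, t=False gives True.

No, it is not a contradiction.


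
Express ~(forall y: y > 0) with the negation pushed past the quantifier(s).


¬(forall x: φ) = exists x: ¬φ, and ¬(exists x: φ) = forall x: ¬φ.
Apply to the universal statement.

exists y: ~(y > 0)


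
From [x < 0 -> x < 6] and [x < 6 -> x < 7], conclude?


Hypothetical syllogism: from (P → Q) and (Q → R), infer (P → R).
Chain the two implications through the shared middle term 'x < 6'.

x < 0 -> x < 7


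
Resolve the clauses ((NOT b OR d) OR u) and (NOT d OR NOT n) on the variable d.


The clauses contain complementary literals d and NOTd.
Resolution eliminates this pair and disjoins the remaining literals (merging duplicates).

((u OR NOT b) OR NOT n)


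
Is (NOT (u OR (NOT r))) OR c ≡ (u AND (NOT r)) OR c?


Compare truth tables:
c | r | u | φ | ψ
-----------------
F | F | F | F | F
T | F | F | T | T
F | T | F | T | F
T | T | F | T | T
F | F | T | F | T
T | F | T | T | T
F | T | T | F | F
T | T | T | T | T
They differ at row 3 (c=F, r=T, u=F): φ=T but ψ=F.

No, they are not logically equivalent.


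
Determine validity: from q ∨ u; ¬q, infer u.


This matches the form of disjunctive syllogism: the conclusion follows in every model of the premises.

Valid.


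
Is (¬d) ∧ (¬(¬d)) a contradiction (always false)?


Truth table over {d}:
d | φ
-----
F | F
T | F
Every row is false.

Yes, it is a contradiction.


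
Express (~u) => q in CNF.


Step 1: Rewrite (¬u) → q as ¬(¬u) ∨ q.
Step 2: Eliminate any double negations (¬¬X = X).

u | q


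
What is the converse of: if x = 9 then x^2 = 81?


The converse of (P → Q) is (Q → P). It is not in general equivalent to the original.
Here P = 'x = 9' and Q = 'x^2 = 81'.

If x^2 = 81, then x = 9.


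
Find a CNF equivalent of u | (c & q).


Step 1: Distribute ∨ over ∧: u ∨ (c ∧ q) = (u ∨ c) ∧ (u ∨ q).

(u | c) & (u | q)


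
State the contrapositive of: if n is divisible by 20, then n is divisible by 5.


The contrapositive of (P → Q) is (¬Q → ¬P); it is logically equivalent to the original.
Here P = 'n is divisible by 20' and Q = 'n is divisible by 5'.

If not (n is divisible by 5), then not (n is divisible by 20).


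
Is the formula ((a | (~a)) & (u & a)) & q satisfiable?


Search for a satisfying assignment over {a, q, u}.
Try a=True, q=True, u=True: the formula evaluates to True.
A satisfying assignment exists.

Satisfiable.


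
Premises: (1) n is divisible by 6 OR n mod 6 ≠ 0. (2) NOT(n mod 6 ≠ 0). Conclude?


Disjunctive syllogism: from (P ∨ Q) and ¬P, infer Q.
One disjunct, 'n mod 6 ≠ 0', is ruled out; the other must hold.

n is divisible by 6


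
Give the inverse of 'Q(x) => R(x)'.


The inverse of (P → Q) is (¬P → ¬Q). It is equivalent to the converse, not to the original.
Here P = 'Q(x)' and Q = 'R(x)'.

If not (Q(x)), then not (R(x)).


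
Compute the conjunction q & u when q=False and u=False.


Conjunction is true only when both operands are true.
Substitute: q=False, u=False.
False & False evaluates to False.

False


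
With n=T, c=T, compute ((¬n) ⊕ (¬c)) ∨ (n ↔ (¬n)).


Substitute n=T, c=T:
¬n = F
¬c = F
(¬n) ⊕ (¬c) = F ⊕ F = F
¬n = F
n ↔ (¬n) = T ↔ F = F
((¬n) ⊕ (¬c)) ∨ (n ↔ (¬n)) = F ∨ F = F

F


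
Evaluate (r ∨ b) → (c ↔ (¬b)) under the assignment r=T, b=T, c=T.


Substitute r=T, b=T, c=T:
r ∨ b = T ∨ T = T
¬b = F
c ↔ (¬b) = T ↔ F = F
(r ∨ b) → (c ↔ (¬b)) = T → F = F

F


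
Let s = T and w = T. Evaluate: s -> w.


Implication is false only when antecedent is true and consequent is false.
Substitute: s=T, w=T.
T -> T evaluates to T.

T


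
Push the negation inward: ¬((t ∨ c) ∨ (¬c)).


De Morgan: the negation of a disjunction is the conjunction of the negations.
Distribute ¬ across ∨, flipping it to ∧, and negate each literal.

((¬t) ∧ (¬c)) ∧ c


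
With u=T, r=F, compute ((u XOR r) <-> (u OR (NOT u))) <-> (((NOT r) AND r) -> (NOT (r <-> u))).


Substitute u=T, r=F:
u XOR r = T XOR F = T
NOT u = F
u OR (NOT u) = T OR F = T
(u XOR r) <-> (u OR (NOT u)) = T <-> T = T
NOT r = T
(NOT r) AND r = T AND F = F
r <-> u = F <-> T = F
NOT (r <-> u) = T
((NOT r) AND r) -> (NOT (r <-> u)) = F -> T = T
((u XOR r) <-> (u OR (NOT u))) <-> (((NOT r) AND r) -> (NOT (r <-> u))) = T <-> T = T

T


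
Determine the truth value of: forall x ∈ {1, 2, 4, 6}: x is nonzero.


Evaluate the predicate on each element: 1:True, 2:True, 4:True, 6:True.
Every element satisfies the predicate.

True


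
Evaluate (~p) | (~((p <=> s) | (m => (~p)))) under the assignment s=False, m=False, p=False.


Substitute s=False, m=False, p=False:
~p = True
p <=> s = False <=> False = True
~p = True
m => (~p) = False => True = True
(p <=> s) | (m => (~p)) = True | True = True
~((p <=> s) | (m => (~p))) = False
(~p) | (~((p <=> s) | (m => (~p)))) = True | False = True

True


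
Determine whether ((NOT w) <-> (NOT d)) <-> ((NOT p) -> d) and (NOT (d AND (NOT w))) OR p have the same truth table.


Compare truth tables:
d | p | w | φ | ψ
-----------------
F | F | F | F | T
T | F | F | F | F
F | T | F | T | T
T | T | F | F | T
F | F | T | T | T
T | F | T | T | T
F | T | T | F | T
T | T | T | T | T
They differ at row 1 (d=F, p=F, w=F): φ=F but ψ=T.

No, they are not logically equivalent.


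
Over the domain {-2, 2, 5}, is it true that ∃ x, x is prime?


Evaluate the predicate on each element: -2:F, 2:T, 5:T.
Witness x = 2 satisfies the predicate.

T


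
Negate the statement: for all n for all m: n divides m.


Negation flips each quantifier (∀↔∃) and negates the inner predicate.
¬(for all n for all m: φ) = there exists n there exists m: ¬φ.

there exists n there exists m: NOT(n divides m)


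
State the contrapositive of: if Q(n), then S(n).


The contrapositive of (P → Q) is (¬Q → ¬P); it is logically equivalent to the original.
Here P = 'Q(n)' and Q = 'S(n)'.

If not (S(n)), then not (Q(n)).


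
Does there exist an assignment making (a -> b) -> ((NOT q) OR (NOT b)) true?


Search for a satisfying assignment over {a, b, q}.
Try a=F, b=F, q=F: the formula evaluates to T.
A satisfying assignment exists.

Satisfiable.


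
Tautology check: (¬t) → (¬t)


Build the truth table over {t}:
t | φ
-----
F | T
T | T
Every row evaluates to true.

Yes, it is a tautology.


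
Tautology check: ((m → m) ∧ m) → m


Build the truth table over {m}:
m | φ
-----
F | T
T | T
Every row evaluates to true.

Yes, it is a tautology.


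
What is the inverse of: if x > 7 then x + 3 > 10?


The inverse of (P → Q) is (¬P → ¬Q). It is equivalent to the converse, not to the original.
Here P = 'x > 7' and Q = 'x + 3 > 10'.

If not (x > 7), then not (x + 3 > 10).


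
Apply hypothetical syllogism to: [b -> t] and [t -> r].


Hypothetical syllogism: from (P → Q) and (Q → R), infer (P → R).
Chain the two implications through the shared middle term 't'.

b -> r


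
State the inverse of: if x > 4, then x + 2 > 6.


The inverse of (P → Q) is (¬P → ¬Q). It is equivalent to the converse, not to the original.
Here P = 'x > 4' and Q = 'x + 2 > 6'.

If not (x > 4), then not (x + 2 > 6).


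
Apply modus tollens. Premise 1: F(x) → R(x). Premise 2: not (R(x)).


Modus tollens: from (P → Q) and ¬Q, infer ¬P.
Q = 'R(x)' is denied; since P → Q, P must also fail.

Not (F(x)).


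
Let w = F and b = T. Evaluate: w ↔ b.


Biconditional is true when both operands have the same truth value.
Substitute: w=F, b=T.
F ↔ T evaluates to F.

F


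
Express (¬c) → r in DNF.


Step 1: Rewrite (¬c) → r as ¬(¬c) ∨ r.
Step 2: Eliminate any double negations (¬¬X = X).

c ∨ r


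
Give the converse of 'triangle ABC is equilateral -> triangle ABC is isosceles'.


The converse of (P → Q) is (Q → P). It is not in general equivalent to the original.
Here P = 'triangle ABC is equilateral' and Q = 'triangle ABC is isosceles'.

If triangle ABC is isosceles, then triangle ABC is equilateral.


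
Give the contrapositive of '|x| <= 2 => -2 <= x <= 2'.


The contrapositive of (P → Q) is (¬Q → ¬P); it is logically equivalent to the original.
Here P = '|x| <= 2' and Q = '-2 <= x <= 2'.

If not (-2 <= x <= 2), then not (|x| <= 2).


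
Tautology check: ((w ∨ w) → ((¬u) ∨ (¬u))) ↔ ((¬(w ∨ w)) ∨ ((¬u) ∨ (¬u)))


Build the truth table over {u, w}:
u | w | φ
---------
F | F | T
T | F | T
F | T | T
T | T | T
Every row evaluates to true.

Yes, it is a tautology.


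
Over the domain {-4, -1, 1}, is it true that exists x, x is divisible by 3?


Evaluate the predicate on each element: -4:False, -1:False, 1:False.
No element satisfies the predicate.

False


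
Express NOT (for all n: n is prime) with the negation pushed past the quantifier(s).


¬(for all x: φ) = there exists x: ¬φ, and ¬(there exists x: φ) = for all x: ¬φ.
Apply to the universal statement.

there exists n: NOT(n is prime)


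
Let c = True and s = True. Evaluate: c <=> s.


Biconditional is true when both operands have the same truth value.
Substitute: c=True, s=True.
True <=> True evaluates to True.

True


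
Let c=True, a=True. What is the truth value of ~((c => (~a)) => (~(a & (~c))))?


Substitute c=True, a=True:
~a = False
c => (~a) = True => False = False
~c = False
a & (~c) = True & False = False
~(a & (~c)) = True
(c => (~a)) => (~(a & (~c))) = False => True = True
~((c => (~a)) => (~(a & (~c)))) = False

False


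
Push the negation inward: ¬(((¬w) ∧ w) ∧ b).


De Morgan: the negation of a conjunction is the disjunction of the negations.
Distribute ¬ across ∧, flipping it to ∨, and negate each literal.

(w ∨ (¬w)) ∨ (¬b)


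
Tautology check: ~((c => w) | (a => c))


Build the truth table over {a, c, w}:
a | c | w | φ
-------------
False | False | False | False
True | False | False | False
False | True | False | False
True | True | False | False
False | False | True | False
True | False | True | False
False | True | True | False
True | True | True | False
Counterexample at row 1: with a=False, c=False, w=False, the formula is False.

No, it is not a tautology.


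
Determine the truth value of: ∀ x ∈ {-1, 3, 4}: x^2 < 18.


Evaluate the predicate on each element: -1:T, 3:T, 4:T.
Every element satisfies the predicate.

T


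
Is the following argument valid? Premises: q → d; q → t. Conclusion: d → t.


This is (no valid rule). There exist truth assignments where the premises are all true but the conclusion is false.

Invalid.


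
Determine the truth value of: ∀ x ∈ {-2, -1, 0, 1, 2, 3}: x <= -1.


Evaluate the predicate on each element: -2:T, -1:T, 0:F, 1:F, 2:F, 3:F.
Counterexample x = 0 fails the predicate.

F


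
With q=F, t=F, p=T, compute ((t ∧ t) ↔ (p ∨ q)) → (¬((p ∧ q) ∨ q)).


Substitute q=F, t=F, p=T:
t ∧ t = F ∧ F = F
p ∨ q = T ∨ F = T
(t ∧ t) ↔ (p ∨ q) = F ↔ T = F
p ∧ q = T ∧ F = F
(p ∧ q) ∨ q = F ∨ F = F
¬((p ∧ q) ∨ q) = T
((t ∧ t) ↔ (p ∨ q)) → (¬((p ∧ q) ∨ q)) = F → T = T

T


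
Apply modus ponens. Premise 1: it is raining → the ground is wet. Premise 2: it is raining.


Modus ponens: from (P → Q) and P, infer Q.
P = 'it is raining' is asserted, and P → Q holds, so Q follows.

the ground is wet.


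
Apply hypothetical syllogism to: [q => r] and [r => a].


Hypothetical syllogism: from (P → Q) and (Q → R), infer (P → R).
Chain the two implications through the shared middle term 'r'.

q => a


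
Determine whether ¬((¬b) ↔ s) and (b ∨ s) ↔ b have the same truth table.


Compare truth tables:
b | s | φ | ψ
-------------
F | F | T | T
T | F | F | T
F | T | F | F
T | T | T | T
They differ at row 2 (b=T, s=F): φ=F but ψ=T.

No, they are not logically equivalent.


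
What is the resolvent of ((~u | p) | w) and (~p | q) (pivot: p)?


The clauses contain complementary literals p and ~p.
Resolution eliminates this pair and disjoins the remaining literals (merging duplicates).

((w | ~u) | q)


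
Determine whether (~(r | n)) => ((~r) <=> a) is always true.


Build the truth table over {a, n, r}:
a | n | r | φ
-------------
False | False | False | False
True | False | False | True
False | True | False | True
True | True | False | True
False | False | True | True
True | False | True | True
False | True | True | True
True | True | True | True
Counterexample at row 1: with a=False, n=False, r=False, the formula is False.

No, it is not a tautology.


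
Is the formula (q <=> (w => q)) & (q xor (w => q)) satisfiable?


Check all 4 assignments over {q, w}:
q | w | φ
---------
False | False | False
True | False | False
False | True | False
True | True | False
No assignment makes the formula true.

Unsatisfiable.


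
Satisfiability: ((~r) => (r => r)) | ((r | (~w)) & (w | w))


Search for a satisfying assignment over {r, w}.
Try r=False, w=False: the formula evaluates to True.
A satisfying assignment exists.

Satisfiable.


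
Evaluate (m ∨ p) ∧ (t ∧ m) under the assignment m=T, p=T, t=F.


Substitute m=T, p=T, t=F:
m ∨ p = T ∨ T = T
t ∧ m = F ∧ T = F
(m ∨ p) ∧ (t ∧ m) = T ∧ F = F

F


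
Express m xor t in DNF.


Step 1: m ⊕ t is true exactly when they disagree: (m ∧ ¬t) ∨ (¬m ∧ t).

(m & (~t)) | ((~m) & t)


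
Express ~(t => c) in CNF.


Step 1: Rewrite t → c as ¬t ∨ c.
Step 2: Negate: ¬(¬t ∨ c) = t ∧ ¬c (De Morgan + double negation).

t & (~c)


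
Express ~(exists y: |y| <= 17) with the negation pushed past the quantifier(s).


¬(forall x: φ) = exists x: ¬φ, and ¬(exists x: φ) = forall x: ¬φ.
Apply to the existential statement.

forall y: ~(|y| <= 17)


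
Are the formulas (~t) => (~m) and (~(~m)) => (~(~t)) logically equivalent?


Compare truth tables:
m | t | φ | ψ
-------------
False | False | True | True
True | False | False | False
False | True | True | True
True | True | True | True
The columns φ and ψ agree on every row.

Yes, they are logically equivalent.


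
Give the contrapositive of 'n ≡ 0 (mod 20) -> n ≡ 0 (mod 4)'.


The contrapositive of (P → Q) is (¬Q → ¬P); it is logically equivalent to the original.
Here P = 'n ≡ 0 (mod 20)' and Q = 'n ≡ 0 (mod 4)'.

If not (n ≡ 0 (mod 4)), then not (n ≡ 0 (mod 20)).


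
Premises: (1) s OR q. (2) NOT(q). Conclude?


Disjunctive syllogism: from (P ∨ Q) and ¬P, infer Q.
One disjunct, 'q', is ruled out; the other must hold.

s


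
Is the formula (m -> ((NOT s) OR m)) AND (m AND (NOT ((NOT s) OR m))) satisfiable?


Check all 4 assignments over {m, s}:
m | s | φ
---------
F | F | F
T | F | F
F | T | F
T | T | F
No assignment makes the formula true.

Unsatisfiable.


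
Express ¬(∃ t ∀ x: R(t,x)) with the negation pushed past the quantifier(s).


Negation flips each quantifier (∀↔∃) and negates the inner predicate.
¬(∃ t ∀ x: φ) = ∀ t ∃ x: ¬φ.

∀ t ∃ x: ¬(R(t,x))


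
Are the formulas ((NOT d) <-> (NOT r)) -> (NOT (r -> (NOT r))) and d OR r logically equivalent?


Compare truth tables:
d | r | φ | ψ
-------------
F | F | F | F
T | F | T | T
F | T | T | T
T | T | T | T
The columns φ and ψ agree on every row.

Yes, they are logically equivalent.


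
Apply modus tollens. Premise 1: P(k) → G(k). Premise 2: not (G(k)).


Modus tollens: from (P → Q) and ¬Q, infer ¬P.
Q = 'G(k)' is denied; since P → Q, P must also fail.

Not (P(k)).


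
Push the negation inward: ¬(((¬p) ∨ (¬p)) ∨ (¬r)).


De Morgan: the negation of a disjunction is the conjunction of the negations.
Distribute ¬ across ∨, flipping it to ∧, and negate each literal.

(p ∧ p) ∧ r


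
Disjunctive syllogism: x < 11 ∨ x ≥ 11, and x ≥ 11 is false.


Disjunctive syllogism: from (P ∨ Q) and ¬P, infer Q.
One disjunct, 'x ≥ 11', is ruled out; the other must hold.

x < 11


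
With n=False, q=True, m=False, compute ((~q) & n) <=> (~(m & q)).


Substitute n=False, q=True, m=False:
~q = False
(~q) & n = False & False = False
m & q = False & True = False
~(m & q) = True
((~q) & n) <=> (~(m & q)) = False <=> True = False

False


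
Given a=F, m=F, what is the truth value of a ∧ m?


Conjunction is true only when both operands are true.
Substitute: a=F, m=F.
F ∧ F evaluates to F.

F


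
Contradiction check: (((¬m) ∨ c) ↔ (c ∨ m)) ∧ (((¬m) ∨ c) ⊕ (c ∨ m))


Truth table over {c, m}:
c | m | φ
---------
F | F | F
T | F | F
F | T | F
T | T | F
Every row is false.

Yes, it is a contradiction.


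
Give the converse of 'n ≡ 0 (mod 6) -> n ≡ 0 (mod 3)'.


The converse of (P → Q) is (Q → P). It is not in general equivalent to the original.
Here P = 'n ≡ 0 (mod 6)' and Q = 'n ≡ 0 (mod 3)'.

If n ≡ 0 (mod 3), then n ≡ 0 (mod 6).


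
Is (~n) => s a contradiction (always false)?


Truth table over {n, s}:
n | s | φ
---------
False | False | False
True | False | True
False | True | True
True | True | True
Satisfying assignment at row 2: n=True, s=False gives True.

No, it is not a contradiction.


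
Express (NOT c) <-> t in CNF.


Step 1: Rewrite (¬c) ↔ t as ((¬c) → t) ∧ (t → (¬c)).
Step 2: Rewrite each implication as a disjunction.
Step 3: Eliminate any double negations (¬¬X = X).

(c OR t) AND ((NOT t) OR (NOT c))


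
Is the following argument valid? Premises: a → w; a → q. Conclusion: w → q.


This is (no valid rule). There exist truth assignments where the premises are all true but the conclusion is false.

Invalid.


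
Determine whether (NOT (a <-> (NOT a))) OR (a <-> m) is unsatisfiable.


Truth table over {a, m}:
a | m | φ
---------
F | F | T
T | F | T
F | T | T
T | T | T
Satisfying assignment at row 1: a=F, m=F gives T.

No, it is not a contradiction.


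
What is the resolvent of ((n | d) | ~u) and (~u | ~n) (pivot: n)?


The clauses contain complementary literals n and ~n.
Resolution eliminates this pair and disjoins the remaining literals (merging duplicates).

(~u | d)


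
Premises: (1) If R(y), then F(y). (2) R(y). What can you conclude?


Modus ponens: from (P → Q) and P, infer Q.
P = 'R(y)' is asserted, and P → Q holds, so Q follows.

F(y).


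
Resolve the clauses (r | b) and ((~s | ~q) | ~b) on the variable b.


The clauses contain complementary literals b and ~b.
Resolution eliminates this pair and disjoins the remaining literals (merging duplicates).

((r | ~s) | ~q)


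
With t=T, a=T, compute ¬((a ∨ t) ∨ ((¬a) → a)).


Substitute t=T, a=T:
a ∨ t = T ∨ T = T
¬a = F
(¬a) → a = F → T = T
(a ∨ t) ∨ ((¬a) → a) = T ∨ T = T
¬((a ∨ t) ∨ ((¬a) → a)) = F

F


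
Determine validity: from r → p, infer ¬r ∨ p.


This matches the form of material implication: the conclusion follows in every model of the premises.

Valid.


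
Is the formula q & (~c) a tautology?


Build the truth table over {c, q}:
c | q | φ
---------
False | False | False
True | False | False
False | True | True
True | True | False
Counterexample at row 1: with c=False, q=False, the formula is False.

No, it is not a tautology.


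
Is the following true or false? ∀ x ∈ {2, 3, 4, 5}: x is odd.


Evaluate the predicate on each element: 2:F, 3:T, 4:F, 5:T.
Counterexample x = 2 fails the predicate.

F


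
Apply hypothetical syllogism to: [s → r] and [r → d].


Hypothetical syllogism: from (P → Q) and (Q → R), infer (P → R).
Chain the two implications through the shared middle term 'r'.

s → d


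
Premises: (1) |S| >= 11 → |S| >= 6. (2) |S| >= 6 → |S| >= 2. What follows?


Hypothetical syllogism: from (P → Q) and (Q → R), infer (P → R).
Chain the two implications through the shared middle term '|S| >= 6'.

|S| >= 11 → |S| >= 2


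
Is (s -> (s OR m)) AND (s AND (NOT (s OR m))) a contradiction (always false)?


Truth table over {m, s}:
m | s | φ
---------
F | F | F
T | F | F
F | T | F
T | T | F
Every row is false.

Yes, it is a contradiction.


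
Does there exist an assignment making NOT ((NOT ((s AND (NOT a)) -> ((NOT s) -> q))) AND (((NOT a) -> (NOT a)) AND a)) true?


Search for a satisfying assignment over {a, q, s}.
Try a=F, q=F, s=F: the formula evaluates to T.
A satisfying assignment exists.

Satisfiable.


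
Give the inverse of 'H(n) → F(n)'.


The inverse of (P → Q) is (¬P → ¬Q). It is equivalent to the converse, not to the original.
Here P = 'H(n)' and Q = 'F(n)'.

If not (H(n)), then not (F(n)).


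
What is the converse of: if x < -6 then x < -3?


The converse of (P → Q) is (Q → P). It is not in general equivalent to the original.
Here P = 'x < -6' and Q = 'x < -3'.

If x < -3, then x < -6.


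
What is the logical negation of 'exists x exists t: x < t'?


Negation flips each quantifier (∀↔∃) and negates the inner predicate.
¬(exists x exists t: φ) = forall x forall t: ¬φ.

forall x forall t: ~(x < t)


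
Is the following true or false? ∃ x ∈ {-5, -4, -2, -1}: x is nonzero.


Evaluate the predicate on each element: -5:T, -4:T, -2:T, -1:T.
Witness x = -5 satisfies the predicate.

T


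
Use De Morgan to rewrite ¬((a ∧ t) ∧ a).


De Morgan: the negation of a conjunction is the disjunction of the negations.
Distribute ¬ across ∧, flipping it to ∨, and negate each literal.

((¬a) ∨ (¬t)) ∨ (¬a)


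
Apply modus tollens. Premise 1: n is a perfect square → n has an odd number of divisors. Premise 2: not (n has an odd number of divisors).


Modus tollens: from (P → Q) and ¬Q, infer ¬P.
Q = 'n has an odd number of divisors' is denied; since P → Q, P must also fail.

Not (n is a perfect square).


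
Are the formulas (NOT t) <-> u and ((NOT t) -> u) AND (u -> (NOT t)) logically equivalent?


Compare truth tables:
t | u | φ | ψ
-------------
F | F | F | F
T | F | T | T
F | T | T | T
T | T | F | F
The columns φ and ψ agree on every row.

Yes, they are logically equivalent.


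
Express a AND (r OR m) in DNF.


Step 1: Distribute ∧ over ∨: a ∧ (r ∨ m) = (a ∧ r) ∨ (a ∧ m).

(a AND r) OR (a AND m)


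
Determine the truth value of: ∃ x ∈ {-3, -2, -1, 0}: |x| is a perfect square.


Evaluate the predicate on each element: -3:F, -2:F, -1:T, 0:T.
Witness x = -1 satisfies the predicate.

T


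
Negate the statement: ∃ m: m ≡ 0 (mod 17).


¬(∀ x: φ) = ∃ x: ¬φ, and ¬(∃ x: φ) = ∀ x: ¬φ.
Apply to the existential statement.

∀ m: ¬(m ≡ 0 (mod 17))


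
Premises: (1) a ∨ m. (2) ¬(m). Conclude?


Disjunctive syllogism: from (P ∨ Q) and ¬P, infer Q.
One disjunct, 'm', is ruled out; the other must hold.

a


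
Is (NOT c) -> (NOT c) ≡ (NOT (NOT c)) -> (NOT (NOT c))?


Compare truth tables:
c | φ | ψ
---------
F | T | T
T | T | T
The columns φ and ψ agree on every row.

Yes, they are logically equivalent.
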